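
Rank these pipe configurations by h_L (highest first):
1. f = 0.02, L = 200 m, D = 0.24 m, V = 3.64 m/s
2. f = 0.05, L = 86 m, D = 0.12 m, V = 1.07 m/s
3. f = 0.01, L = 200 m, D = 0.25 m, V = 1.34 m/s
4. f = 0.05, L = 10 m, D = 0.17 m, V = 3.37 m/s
Case 1: h_L = 11.26 m
Case 2: h_L = 2.091 m
Case 3: h_L = 0.7322 m
Case 4: h_L = 1.702 m
Ranking (highest first): 1, 2, 4, 3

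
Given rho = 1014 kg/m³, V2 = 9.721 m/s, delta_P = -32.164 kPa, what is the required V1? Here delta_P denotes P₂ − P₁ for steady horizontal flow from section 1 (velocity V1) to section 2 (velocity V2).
Formula: \Delta P = \frac{1}{2} \rho (V_1^2 - V_2^2)
Substituting knowns: -32.164 = 0.5·1014·(V1² − 9.721²)/1000
Solving for V1: V1 = √(9.721² + 2·(-32.164·1000)/1014) = 5.573 m/s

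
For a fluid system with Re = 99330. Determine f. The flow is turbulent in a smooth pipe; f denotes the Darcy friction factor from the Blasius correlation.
Formula: f = \frac{0.316}{Re^{0.25}}
f = 0.316/99330^0.25 = 0.0178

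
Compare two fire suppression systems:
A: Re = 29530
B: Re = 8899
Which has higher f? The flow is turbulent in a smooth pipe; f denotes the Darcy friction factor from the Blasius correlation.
f(A) = 0.02411, f(B) = 0.03254. Answer: B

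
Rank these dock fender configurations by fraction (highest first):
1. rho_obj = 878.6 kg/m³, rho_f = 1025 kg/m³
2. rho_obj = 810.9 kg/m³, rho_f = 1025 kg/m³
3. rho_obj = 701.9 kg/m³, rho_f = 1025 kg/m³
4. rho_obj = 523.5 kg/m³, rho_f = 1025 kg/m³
Case 1: fraction = 0.8572
Case 2: fraction = 0.7911
Case 3: fraction = 0.6848
Case 4: fraction = 0.5107
Ranking (highest first): 1, 2, 3, 4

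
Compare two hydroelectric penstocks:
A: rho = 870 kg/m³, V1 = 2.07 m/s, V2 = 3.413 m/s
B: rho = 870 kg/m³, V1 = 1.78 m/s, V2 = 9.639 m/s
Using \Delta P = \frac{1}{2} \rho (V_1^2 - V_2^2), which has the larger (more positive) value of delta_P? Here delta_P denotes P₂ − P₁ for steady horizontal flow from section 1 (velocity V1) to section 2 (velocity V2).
delta_P(A) = -3.203 kPa, delta_P(B) = -39.04 kPa. Answer: A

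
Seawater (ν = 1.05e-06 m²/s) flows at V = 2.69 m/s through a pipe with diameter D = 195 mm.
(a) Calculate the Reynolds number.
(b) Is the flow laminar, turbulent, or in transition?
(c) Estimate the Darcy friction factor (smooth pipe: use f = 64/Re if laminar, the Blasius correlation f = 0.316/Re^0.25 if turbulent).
(a) Re = V·D/ν = 2.69·0.195/1.05e-06 = 499570
(b) Flow regime: turbulent (Re > 4000)
(c) Friction factor: f = 0.316/Re^0.25 = 0.316/499570^0.25 = 0.01189 (Blasius is strictly valid for Re ≲ 1e5; used here as the smooth-pipe estimate the problem specifies)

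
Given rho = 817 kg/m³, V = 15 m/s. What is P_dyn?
Formula: P_{dyn} = \frac{1}{2} \rho V^2
P_dyn = 0.5·817·15²/1000 = 91.91 kPa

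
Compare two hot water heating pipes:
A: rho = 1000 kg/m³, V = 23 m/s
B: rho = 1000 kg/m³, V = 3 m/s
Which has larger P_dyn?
P_dyn(A) = 264.5 kPa, P_dyn(B) = 4.5 kPa. Answer: A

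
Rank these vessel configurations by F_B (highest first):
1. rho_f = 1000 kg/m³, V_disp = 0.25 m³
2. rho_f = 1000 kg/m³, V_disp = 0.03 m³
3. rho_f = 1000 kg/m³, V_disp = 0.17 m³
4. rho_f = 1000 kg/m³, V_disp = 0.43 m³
Case 1: F_B = 2452 N
Case 2: F_B = 294.3 N
Case 3: F_B = 1668 N
Case 4: F_B = 4218 N
Ranking (highest first): 4, 1, 3, 2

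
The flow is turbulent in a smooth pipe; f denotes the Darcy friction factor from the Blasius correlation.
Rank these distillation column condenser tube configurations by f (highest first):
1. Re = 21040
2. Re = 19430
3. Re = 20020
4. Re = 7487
Case 1: f = 0.02624
Case 2: f = 0.02677
Case 3: f = 0.02657
Case 4: f = 0.03397
Ranking (highest first): 4, 2, 3, 1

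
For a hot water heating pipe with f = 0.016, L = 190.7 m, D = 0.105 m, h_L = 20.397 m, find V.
Formula: h_L = f \frac{L}{D} \frac{V^2}{2g}
Substituting knowns: 20.397 = 0.016·(190.7/0.105)·V²/(2·9.81)
Solving for V: V = √(20.397·2·9.81/(0.016·(190.7/0.105))) = 3.711 m/s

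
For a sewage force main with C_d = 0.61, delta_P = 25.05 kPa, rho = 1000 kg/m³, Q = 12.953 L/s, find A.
Formula: Q = C_d A \sqrt{\frac{2 \Delta P}{\rho}}
Substituting knowns: 12.953 = 0.61·A·√(2·(25.05·1000)/1000)·1000
Solving for A: A = (12.953/1000)/(0.61·√(2·(25.05·1000)/1000)) = 0.003 m²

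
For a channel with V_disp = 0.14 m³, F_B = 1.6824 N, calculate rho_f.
Formula: F_B = \rho_f g V_{disp}
Substituting knowns: 1.6824 = rho_f·9.81·0.14
Solving for rho_f: rho_f = 1.6824/(9.81·0.14) = 1.225 kg/m³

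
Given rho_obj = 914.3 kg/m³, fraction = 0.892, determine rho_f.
Formula: f_{sub} = \frac{\rho_{obj}}{\rho_f}
Substituting knowns: 0.892 = 914.3/rho_f
Solving for rho_f: rho_f = 914.3/0.892 = 1025 kg/m³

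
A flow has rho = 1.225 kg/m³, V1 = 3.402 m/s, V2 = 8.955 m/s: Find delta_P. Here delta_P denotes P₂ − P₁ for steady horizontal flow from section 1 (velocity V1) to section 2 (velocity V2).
Formula: \Delta P = \frac{1}{2} \rho (V_1^2 - V_2^2)
delta_P = 0.5·1.225·(3.402² − 8.955²)/1000 = -0.04203 kPa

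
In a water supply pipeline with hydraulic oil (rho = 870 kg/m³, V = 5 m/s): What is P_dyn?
Formula: P_{dyn} = \frac{1}{2} \rho V^2
P_dyn = 0.5·870·5²/1000 = 10.88 kPa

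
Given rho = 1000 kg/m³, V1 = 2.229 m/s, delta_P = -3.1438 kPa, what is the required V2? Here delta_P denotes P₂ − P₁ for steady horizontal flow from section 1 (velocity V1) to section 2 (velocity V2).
Formula: \Delta P = \frac{1}{2} \rho (V_1^2 - V_2^2)
Substituting knowns: -3.1438 = 0.5·1000·(2.229² − V2²)/1000
Solving for V2: V2 = √(2.229² − 2·(-3.1438·1000)/1000) = 3.355 m/s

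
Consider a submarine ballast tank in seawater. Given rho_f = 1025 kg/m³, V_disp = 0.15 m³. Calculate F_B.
Formula: F_B = \rho_f g V_{disp}
F_B = 1025·9.81·0.15 = 1508 N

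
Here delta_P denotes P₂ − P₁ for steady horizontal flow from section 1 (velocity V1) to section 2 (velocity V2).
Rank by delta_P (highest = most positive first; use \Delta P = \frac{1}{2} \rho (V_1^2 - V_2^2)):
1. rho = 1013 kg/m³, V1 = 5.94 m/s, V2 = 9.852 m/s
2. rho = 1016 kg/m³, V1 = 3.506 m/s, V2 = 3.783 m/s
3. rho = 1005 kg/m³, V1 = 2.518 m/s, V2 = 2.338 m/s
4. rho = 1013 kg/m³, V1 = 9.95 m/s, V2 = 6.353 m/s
Case 1: delta_P = -31.29 kPa
Case 2: delta_P = -1.026 kPa
Case 3: delta_P = 0.4392 kPa
Case 4: delta_P = 29.7 kPa
Ranking (highest first): 4, 3, 2, 1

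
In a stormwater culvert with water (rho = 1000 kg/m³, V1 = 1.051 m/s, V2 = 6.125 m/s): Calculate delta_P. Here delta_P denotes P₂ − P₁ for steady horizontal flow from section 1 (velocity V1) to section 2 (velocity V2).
Formula: \Delta P = \frac{1}{2} \rho (V_1^2 - V_2^2)
delta_P = 0.5·1000·(1.051² − 6.125²)/1000 = -18.21 kPa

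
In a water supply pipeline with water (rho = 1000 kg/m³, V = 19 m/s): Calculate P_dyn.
Formula: P_{dyn} = \frac{1}{2} \rho V^2
P_dyn = 0.5·1000·19²/1000 = 180.5 kPa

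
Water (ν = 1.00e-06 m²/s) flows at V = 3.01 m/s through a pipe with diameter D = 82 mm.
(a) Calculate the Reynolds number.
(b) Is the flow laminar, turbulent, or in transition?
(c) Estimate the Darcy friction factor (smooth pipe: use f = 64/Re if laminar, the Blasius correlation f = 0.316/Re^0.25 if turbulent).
(a) Re = V·D/ν = 3.01·0.082/1.00e-06 = 246820
(b) Flow regime: turbulent (Re > 4000)
(c) Friction factor: f = 0.316/Re^0.25 = 0.316/246820^0.25 = 0.01418 (Blasius is strictly valid for Re ≲ 1e5; used here as the smooth-pipe estimate the problem specifies)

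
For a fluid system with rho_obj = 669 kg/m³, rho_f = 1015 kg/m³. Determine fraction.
Formula: f_{sub} = \frac{\rho_{obj}}{\rho_f}
fraction = 669/1015 = 0.6591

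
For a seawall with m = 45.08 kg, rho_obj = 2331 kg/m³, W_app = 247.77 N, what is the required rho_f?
Formula: W_{app} = mg\left(1 - \frac{\rho_f}{\rho_{obj}}\right)
Substituting knowns: 247.77 = 45.08·9.81·(1 − rho_f/2331)
Solving for rho_f: rho_f = 2331·(1 − 247.77/(45.08·9.81)) = 1025 kg/m³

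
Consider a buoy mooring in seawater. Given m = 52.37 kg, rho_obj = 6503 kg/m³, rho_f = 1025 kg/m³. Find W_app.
Formula: W_{app} = mg\left(1 - \frac{\rho_f}{\rho_{obj}}\right)
W_app = 52.37·9.81·(1 − 1025/6503) = 432.8 N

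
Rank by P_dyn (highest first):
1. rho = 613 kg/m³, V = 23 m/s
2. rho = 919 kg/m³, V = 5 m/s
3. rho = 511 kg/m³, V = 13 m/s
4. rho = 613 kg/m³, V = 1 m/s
Case 1: P_dyn = 162.1 kPa
Case 2: P_dyn = 11.49 kPa
Case 3: P_dyn = 43.18 kPa
Case 4: P_dyn = 0.3065 kPa
Ranking (highest first): 1, 3, 2, 4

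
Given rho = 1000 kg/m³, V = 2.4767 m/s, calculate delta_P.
Formula: V = \sqrt{\frac{2 \Delta P}{\rho}}
Substituting knowns: 2.4767 = √(2·(delta_P·1000)/1000)
Solving for delta_P: delta_P = 2.4767²·1000/2/1000 = 3.067 kPa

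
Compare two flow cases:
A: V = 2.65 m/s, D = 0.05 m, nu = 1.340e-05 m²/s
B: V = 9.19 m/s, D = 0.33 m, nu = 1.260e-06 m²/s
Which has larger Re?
Re(A) = 9888, Re(B) = 2.407e+06. Answer: B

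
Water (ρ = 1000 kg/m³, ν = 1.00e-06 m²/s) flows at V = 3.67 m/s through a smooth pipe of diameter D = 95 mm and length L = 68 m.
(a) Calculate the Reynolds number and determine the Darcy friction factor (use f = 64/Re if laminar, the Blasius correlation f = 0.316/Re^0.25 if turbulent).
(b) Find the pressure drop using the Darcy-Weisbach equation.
(a) Re = V·D/ν = 3.67·0.095/1.00e-06 = 348650 → turbulent (Re > 4000); f = 0.316/Re^0.25 = 0.316/348650^0.25 = 0.013004 (Blasius is strictly valid for Re ≲ 1e5; used here as the smooth-pipe estimate the problem specifies)
(b) Darcy-Weisbach: ΔP = f·(L/D)·½ρV²/1000 = 0.013004·(68/0.095)·½·1000·3.67²/1000 = 62.69 kPa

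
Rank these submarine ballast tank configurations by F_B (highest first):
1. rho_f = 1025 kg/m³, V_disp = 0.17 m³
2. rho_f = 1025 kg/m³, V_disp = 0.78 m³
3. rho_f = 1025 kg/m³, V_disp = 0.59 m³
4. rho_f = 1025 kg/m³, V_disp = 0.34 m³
Case 1: F_B = 1709 N
Case 2: F_B = 7843 N
Case 3: F_B = 5933 N
Case 4: F_B = 3419 N
Ranking (highest first): 2, 3, 4, 1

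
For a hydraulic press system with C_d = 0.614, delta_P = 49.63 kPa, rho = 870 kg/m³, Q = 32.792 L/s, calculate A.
Formula: Q = C_d A \sqrt{\frac{2 \Delta P}{\rho}}
Substituting knowns: 32.792 = 0.614·A·√(2·(49.63·1000)/870)·1000
Solving for A: A = (32.792/1000)/(0.614·√(2·(49.63·1000)/870)) = 0.005 m²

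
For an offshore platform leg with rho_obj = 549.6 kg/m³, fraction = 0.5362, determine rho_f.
Formula: f_{sub} = \frac{\rho_{obj}}{\rho_f}
Substituting knowns: 0.5362 = 549.6/rho_f
Solving for rho_f: rho_f = 549.6/0.5362 = 1025 kg/m³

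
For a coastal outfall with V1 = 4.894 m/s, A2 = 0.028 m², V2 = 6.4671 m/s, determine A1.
Formula: V_2 = \frac{A_1 V_1}{A_2}
Substituting knowns: 6.4671 = A1·4.894/0.028
Solving for A1: A1 = 6.4671·0.028/4.894 = 0.037 m²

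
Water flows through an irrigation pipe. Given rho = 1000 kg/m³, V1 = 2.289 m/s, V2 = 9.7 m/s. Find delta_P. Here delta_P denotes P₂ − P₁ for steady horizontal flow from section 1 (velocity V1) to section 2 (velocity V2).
Formula: \Delta P = \frac{1}{2} \rho (V_1^2 - V_2^2)
delta_P = 0.5·1000·(2.289² − 9.7²)/1000 = -44.43 kPa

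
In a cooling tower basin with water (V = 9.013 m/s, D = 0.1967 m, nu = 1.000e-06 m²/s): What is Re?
Formula: Re = \frac{V D}{\nu}
Re = 9.013·0.1967/1.000e-06 = 1.773e+06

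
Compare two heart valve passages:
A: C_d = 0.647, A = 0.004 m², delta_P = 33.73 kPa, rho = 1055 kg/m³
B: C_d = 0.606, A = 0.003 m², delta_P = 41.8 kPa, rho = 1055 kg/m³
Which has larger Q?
Q(A) = 20.69 L/s, Q(B) = 16.18 L/s. Answer: A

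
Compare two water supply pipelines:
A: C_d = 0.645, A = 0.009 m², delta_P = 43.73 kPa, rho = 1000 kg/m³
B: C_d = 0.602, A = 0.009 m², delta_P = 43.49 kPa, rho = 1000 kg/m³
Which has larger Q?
Q(A) = 54.29 L/s, Q(B) = 50.53 L/s. Answer: A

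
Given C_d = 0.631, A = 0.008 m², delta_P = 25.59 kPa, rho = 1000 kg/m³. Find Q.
Formula: Q = C_d A \sqrt{\frac{2 \Delta P}{\rho}}
Q = 0.631·0.008·√(2·(25.59·1000)/1000)·1000 = 36.11 L/s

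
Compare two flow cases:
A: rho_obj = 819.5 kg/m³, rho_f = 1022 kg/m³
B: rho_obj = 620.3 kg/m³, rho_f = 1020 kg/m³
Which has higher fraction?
fraction(A) = 0.8019, fraction(B) = 0.6081. Answer: A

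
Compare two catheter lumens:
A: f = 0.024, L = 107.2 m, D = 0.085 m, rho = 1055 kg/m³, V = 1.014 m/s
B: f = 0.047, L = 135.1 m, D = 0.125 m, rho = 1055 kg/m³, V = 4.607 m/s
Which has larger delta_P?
delta_P(A) = 16.42 kPa, delta_P(B) = 568.7 kPa. Answer: B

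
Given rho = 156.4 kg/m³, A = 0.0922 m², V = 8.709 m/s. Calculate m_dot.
Formula: \dot{m} = \rho A V
m_dot = 156.4·0.0922·8.709 = 125.6 kg/s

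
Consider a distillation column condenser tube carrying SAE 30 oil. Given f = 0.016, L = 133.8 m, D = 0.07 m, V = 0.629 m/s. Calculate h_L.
Formula: h_L = f \frac{L}{D} \frac{V^2}{2g}
h_L = 0.016·(133.8/0.07)·0.629²/(2·9.81) = 0.6167 m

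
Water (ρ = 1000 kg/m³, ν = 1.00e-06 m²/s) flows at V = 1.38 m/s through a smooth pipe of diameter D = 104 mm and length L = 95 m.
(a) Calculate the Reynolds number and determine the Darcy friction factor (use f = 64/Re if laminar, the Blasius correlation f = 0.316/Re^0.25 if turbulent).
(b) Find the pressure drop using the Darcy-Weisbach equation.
(a) Re = V·D/ν = 1.38·0.104/1.00e-06 = 143520 → turbulent (Re > 4000); f = 0.316/Re^0.25 = 0.316/143520^0.25 = 0.016235 (Blasius is strictly valid for Re ≲ 1e5; used here as the smooth-pipe estimate the problem specifies)
(b) Darcy-Weisbach: ΔP = f·(L/D)·½ρV²/1000 = 0.016235·(95/0.104)·½·1000·1.38²/1000 = 14.12 kPa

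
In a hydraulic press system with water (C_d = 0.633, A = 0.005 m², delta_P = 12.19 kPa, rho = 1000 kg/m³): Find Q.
Formula: Q = C_d A \sqrt{\frac{2 \Delta P}{\rho}}
Q = 0.633·0.005·√(2·(12.19·1000)/1000)·1000 = 15.63 L/s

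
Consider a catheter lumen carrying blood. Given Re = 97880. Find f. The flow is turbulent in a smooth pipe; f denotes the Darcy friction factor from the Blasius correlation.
Formula: f = \frac{0.316}{Re^{0.25}}
f = 0.316/97880^0.25 = 0.01787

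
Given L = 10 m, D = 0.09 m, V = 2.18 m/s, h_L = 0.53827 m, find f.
Formula: h_L = f \frac{L}{D} \frac{V^2}{2g}
Substituting knowns: 0.53827 = f·(10/0.09)·2.18²/(2·9.81)
Solving for f: f = 0.53827·2·9.81/((10/0.09)·2.18²) = 0.02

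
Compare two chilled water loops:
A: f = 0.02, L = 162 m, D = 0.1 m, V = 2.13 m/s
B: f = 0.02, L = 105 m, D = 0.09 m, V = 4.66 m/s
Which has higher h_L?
h_L(A) = 7.492 m, h_L(B) = 25.83 m. Answer: B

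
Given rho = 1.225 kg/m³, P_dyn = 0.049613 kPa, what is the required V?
Formula: P_{dyn} = \frac{1}{2} \rho V^2
Substituting knowns: 0.049613 = 0.5·1.225·V²/1000
Solving for V: V = √(2·(0.049613·1000)/1.225) = 9 m/s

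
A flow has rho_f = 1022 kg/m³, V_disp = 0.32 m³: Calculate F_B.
Formula: F_B = \rho_f g V_{disp}
F_B = 1022·9.81·0.32 = 3208 N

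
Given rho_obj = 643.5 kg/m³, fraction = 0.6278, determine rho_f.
Formula: f_{sub} = \frac{\rho_{obj}}{\rho_f}
Substituting knowns: 0.6278 = 643.5/rho_f
Solving for rho_f: rho_f = 643.5/0.6278 = 1025 kg/m³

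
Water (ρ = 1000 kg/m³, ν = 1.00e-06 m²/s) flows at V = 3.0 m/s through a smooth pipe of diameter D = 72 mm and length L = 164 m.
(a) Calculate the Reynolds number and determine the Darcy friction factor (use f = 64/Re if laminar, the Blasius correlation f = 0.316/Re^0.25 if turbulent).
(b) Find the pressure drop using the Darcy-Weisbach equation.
(a) Re = V·D/ν = 3.0·0.072/1.00e-06 = 216000 → turbulent (Re > 4000); f = 0.316/Re^0.25 = 0.316/216000^0.25 = 0.014658 (Blasius is strictly valid for Re ≲ 1e5; used here as the smooth-pipe estimate the problem specifies)
(b) Darcy-Weisbach: ΔP = f·(L/D)·½ρV²/1000 = 0.014658·(164/0.072)·½·1000·3.0²/1000 = 150.2 kPa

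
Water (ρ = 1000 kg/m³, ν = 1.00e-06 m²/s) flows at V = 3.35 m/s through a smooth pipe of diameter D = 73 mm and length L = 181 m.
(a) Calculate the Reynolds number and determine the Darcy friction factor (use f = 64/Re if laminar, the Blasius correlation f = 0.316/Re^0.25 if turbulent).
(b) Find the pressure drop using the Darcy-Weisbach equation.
(a) Re = V·D/ν = 3.35·0.073/1.00e-06 = 244550 → turbulent (Re > 4000); f = 0.316/Re^0.25 = 0.316/244550^0.25 = 0.01421 (Blasius is strictly valid for Re ≲ 1e5; used here as the smooth-pipe estimate the problem specifies)
(b) Darcy-Weisbach: ΔP = f·(L/D)·½ρV²/1000 = 0.01421·(181/0.073)·½·1000·3.35²/1000 = 197.7 kPa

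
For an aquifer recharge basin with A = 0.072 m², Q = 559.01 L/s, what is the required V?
Formula: Q = A V
Substituting knowns: 559.01 = 0.072·V·1000
Solving for V: V = (559.01/1000)/0.072 = 7.764 m/s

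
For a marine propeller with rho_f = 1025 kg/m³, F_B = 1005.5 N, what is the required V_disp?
Formula: F_B = \rho_f g V_{disp}
Substituting knowns: 1005.5 = 1025·9.81·V_disp
Solving for V_disp: V_disp = 1005.5/(1025·9.81) = 0.1 m³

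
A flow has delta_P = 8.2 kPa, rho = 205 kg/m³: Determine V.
Formula: V = \sqrt{\frac{2 \Delta P}{\rho}}
V = √(2·(8.2·1000)/205) = 8.944 m/s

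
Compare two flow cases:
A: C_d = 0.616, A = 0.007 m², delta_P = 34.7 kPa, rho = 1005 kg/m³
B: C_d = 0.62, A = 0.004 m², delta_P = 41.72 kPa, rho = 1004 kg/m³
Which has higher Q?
Q(A) = 35.83 L/s, Q(B) = 22.61 L/s. Answer: A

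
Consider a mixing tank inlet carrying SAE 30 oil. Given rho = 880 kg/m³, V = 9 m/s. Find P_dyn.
Formula: P_{dyn} = \frac{1}{2} \rho V^2
P_dyn = 0.5·880·9²/1000 = 35.64 kPa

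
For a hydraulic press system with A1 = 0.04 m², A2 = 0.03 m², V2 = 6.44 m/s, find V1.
Formula: V_2 = \frac{A_1 V_1}{A_2}
Substituting knowns: 6.44 = 0.04·V1/0.03
Solving for V1: V1 = 6.44·0.03/0.04 = 4.83 m/s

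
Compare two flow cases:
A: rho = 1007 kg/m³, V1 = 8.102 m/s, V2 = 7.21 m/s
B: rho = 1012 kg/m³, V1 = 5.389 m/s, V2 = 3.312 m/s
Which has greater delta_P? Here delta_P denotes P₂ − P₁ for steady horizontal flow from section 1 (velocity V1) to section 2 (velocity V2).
delta_P(A) = 6.877 kPa, delta_P(B) = 9.144 kPa. Answer: B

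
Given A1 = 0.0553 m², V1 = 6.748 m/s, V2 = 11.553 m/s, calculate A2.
Formula: V_2 = \frac{A_1 V_1}{A_2}
Substituting knowns: 11.553 = 0.0553·6.748/A2
Solving for A2: A2 = 0.0553·6.748/11.553 = 0.0323 m²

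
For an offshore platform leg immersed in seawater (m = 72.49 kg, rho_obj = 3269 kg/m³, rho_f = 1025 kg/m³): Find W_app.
Formula: W_{app} = mg\left(1 - \frac{\rho_f}{\rho_{obj}}\right)
W_app = 72.49·9.81·(1 − 1025/3269) = 488.2 N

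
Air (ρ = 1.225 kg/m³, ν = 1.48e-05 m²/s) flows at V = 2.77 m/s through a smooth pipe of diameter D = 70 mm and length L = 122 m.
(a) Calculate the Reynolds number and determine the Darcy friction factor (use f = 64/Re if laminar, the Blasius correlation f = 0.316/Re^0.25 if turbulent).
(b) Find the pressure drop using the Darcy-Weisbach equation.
(a) Re = V·D/ν = 2.77·0.07/1.48e-05 = 13101 → turbulent (Re > 4000); f = 0.316/Re^0.25 = 0.316/13101^0.25 = 0.029537
(b) Darcy-Weisbach: ΔP = f·(L/D)·½ρV²/1000 = 0.029537·(122/0.070)·½·1.225·2.77²/1000 = 0.2419 kPa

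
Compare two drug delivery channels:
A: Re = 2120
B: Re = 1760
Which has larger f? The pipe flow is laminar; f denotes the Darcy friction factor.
f(A) = 0.03019, f(B) = 0.03636. Answer: B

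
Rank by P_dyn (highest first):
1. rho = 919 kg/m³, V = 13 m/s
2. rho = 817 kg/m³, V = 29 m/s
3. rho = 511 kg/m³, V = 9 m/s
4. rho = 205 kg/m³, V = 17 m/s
Case 1: P_dyn = 77.66 kPa
Case 2: P_dyn = 343.5 kPa
Case 3: P_dyn = 20.7 kPa
Case 4: P_dyn = 29.62 kPa
Ranking (highest first): 2, 1, 4, 3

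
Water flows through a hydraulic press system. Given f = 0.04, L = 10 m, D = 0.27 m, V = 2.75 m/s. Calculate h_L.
Formula: h_L = f \frac{L}{D} \frac{V^2}{2g}
h_L = 0.04·(10/0.27)·2.75²/(2·9.81) = 0.571 m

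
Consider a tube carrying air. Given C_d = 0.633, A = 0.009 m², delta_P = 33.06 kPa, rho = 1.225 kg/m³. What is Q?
Formula: Q = C_d A \sqrt{\frac{2 \Delta P}{\rho}}
Q = 0.633·0.009·√(2·(33.06·1000)/1.225)·1000 = 1324 L/s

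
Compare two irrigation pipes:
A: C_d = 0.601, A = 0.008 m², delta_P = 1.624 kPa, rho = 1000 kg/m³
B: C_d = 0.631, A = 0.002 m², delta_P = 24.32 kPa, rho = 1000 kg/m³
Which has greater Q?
Q(A) = 8.665 L/s, Q(B) = 8.801 L/s. Answer: B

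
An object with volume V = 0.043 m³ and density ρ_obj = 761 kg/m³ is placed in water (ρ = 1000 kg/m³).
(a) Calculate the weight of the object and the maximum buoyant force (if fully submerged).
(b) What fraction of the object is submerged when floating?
(a) W=rho_obj*g*V=761*9.81*0.043=321.0 N; F_B(max)=rho*g*V=1000*9.81*0.043=421.8 N
(b) Floating fraction=rho_obj/rho=761/1000=0.761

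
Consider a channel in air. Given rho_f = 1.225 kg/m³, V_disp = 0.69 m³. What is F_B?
Formula: F_B = \rho_f g V_{disp}
F_B = 1.225·9.81·0.69 = 8.292 N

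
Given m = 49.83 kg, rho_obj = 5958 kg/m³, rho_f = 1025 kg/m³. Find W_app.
Formula: W_{app} = mg\left(1 - \frac{\rho_f}{\rho_{obj}}\right)
W_app = 49.83·9.81·(1 − 1025/5958) = 404.7 N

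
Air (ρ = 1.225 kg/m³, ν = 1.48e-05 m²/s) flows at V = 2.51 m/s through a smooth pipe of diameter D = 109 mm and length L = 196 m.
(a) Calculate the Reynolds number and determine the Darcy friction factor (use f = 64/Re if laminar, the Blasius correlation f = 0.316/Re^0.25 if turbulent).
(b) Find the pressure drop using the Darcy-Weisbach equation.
(a) Re = V·D/ν = 2.51·0.109/1.48e-05 = 18486 → turbulent (Re > 4000); f = 0.316/Re^0.25 = 0.316/18486^0.25 = 0.0271
(b) Darcy-Weisbach: ΔP = f·(L/D)·½ρV²/1000 = 0.0271·(196/0.109)·½·1.225·2.51²/1000 = 0.188 kPa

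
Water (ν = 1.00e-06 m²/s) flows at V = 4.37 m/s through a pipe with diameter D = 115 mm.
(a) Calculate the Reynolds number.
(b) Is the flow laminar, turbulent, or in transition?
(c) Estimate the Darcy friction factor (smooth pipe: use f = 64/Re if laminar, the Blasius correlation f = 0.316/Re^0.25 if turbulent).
(a) Re = V·D/ν = 4.37·0.115/1.00e-06 = 502550
(b) Flow regime: turbulent (Re > 4000)
(c) Friction factor: f = 0.316/Re^0.25 = 0.316/502550^0.25 = 0.01187 (Blasius is strictly valid for Re ≲ 1e5; used here as the smooth-pipe estimate the problem specifies)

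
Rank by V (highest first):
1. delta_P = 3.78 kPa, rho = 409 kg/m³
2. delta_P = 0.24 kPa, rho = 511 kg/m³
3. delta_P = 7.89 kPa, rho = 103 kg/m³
Case 1: V = 4.299 m/s
Case 2: V = 0.9692 m/s
Case 3: V = 12.38 m/s
Ranking (highest first): 3, 1, 2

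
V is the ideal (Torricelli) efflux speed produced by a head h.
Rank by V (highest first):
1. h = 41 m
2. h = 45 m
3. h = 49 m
Case 1: V = 28.36 m/s
Case 2: V = 29.71 m/s
Case 3: V = 31.01 m/s
Ranking (highest first): 3, 2, 1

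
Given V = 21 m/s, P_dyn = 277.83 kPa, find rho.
Formula: P_{dyn} = \frac{1}{2} \rho V^2
Substituting knowns: 277.83 = 0.5·rho·21²/1000
Solving for rho: rho = 2·(277.83·1000)/21² = 1260 kg/m³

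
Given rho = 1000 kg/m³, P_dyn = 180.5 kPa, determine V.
Formula: P_{dyn} = \frac{1}{2} \rho V^2
Substituting knowns: 180.5 = 0.5·1000·V²/1000
Solving for V: V = √(2·(180.5·1000)/1000) = 19 m/s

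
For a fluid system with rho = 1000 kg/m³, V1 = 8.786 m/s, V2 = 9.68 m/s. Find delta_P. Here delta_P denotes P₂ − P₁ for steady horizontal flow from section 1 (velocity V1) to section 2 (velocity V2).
Formula: \Delta P = \frac{1}{2} \rho (V_1^2 - V_2^2)
delta_P = 0.5·1000·(8.786² − 9.68²)/1000 = -8.254 kPa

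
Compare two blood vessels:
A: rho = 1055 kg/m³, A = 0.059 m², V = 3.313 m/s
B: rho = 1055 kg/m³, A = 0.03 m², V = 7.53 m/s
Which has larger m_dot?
m_dot(A) = 206.2 kg/s, m_dot(B) = 238.3 kg/s. Answer: B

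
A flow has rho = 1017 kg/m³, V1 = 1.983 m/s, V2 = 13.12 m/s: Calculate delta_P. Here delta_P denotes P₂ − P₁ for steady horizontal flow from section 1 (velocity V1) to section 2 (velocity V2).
Formula: \Delta P = \frac{1}{2} \rho (V_1^2 - V_2^2)
delta_P = 0.5·1017·(1.983² − 13.12²)/1000 = -85.53 kPa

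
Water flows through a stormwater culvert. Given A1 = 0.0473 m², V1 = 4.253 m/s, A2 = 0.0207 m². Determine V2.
Formula: V_2 = \frac{A_1 V_1}{A_2}
V2 = 0.0473·4.253/0.0207 = 9.718 m/s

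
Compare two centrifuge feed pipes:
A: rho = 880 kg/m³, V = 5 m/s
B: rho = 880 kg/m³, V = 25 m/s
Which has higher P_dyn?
P_dyn(A) = 11 kPa, P_dyn(B) = 275 kPa. Answer: B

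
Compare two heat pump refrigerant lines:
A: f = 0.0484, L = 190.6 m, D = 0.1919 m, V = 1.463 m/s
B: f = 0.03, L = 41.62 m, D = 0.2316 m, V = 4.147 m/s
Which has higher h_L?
h_L(A) = 5.244 m, h_L(B) = 4.726 m. Answer: A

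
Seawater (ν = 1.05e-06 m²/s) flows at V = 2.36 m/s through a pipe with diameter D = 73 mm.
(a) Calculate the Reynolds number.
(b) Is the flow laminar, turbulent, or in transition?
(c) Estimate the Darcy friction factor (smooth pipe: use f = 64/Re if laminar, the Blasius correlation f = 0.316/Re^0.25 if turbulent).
(a) Re = V·D/ν = 2.36·0.073/1.05e-06 = 164080
(b) Flow regime: turbulent (Re > 4000)
(c) Friction factor: f = 0.316/Re^0.25 = 0.316/164080^0.25 = 0.0157 (Blasius is strictly valid for Re ≲ 1e5; used here as the smooth-pipe estimate the problem specifies)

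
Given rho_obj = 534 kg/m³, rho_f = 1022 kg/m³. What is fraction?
Formula: f_{sub} = \frac{\rho_{obj}}{\rho_f}
fraction = 534/1022 = 0.5225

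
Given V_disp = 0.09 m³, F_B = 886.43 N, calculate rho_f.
Formula: F_B = \rho_f g V_{disp}
Substituting knowns: 886.43 = rho_f·9.81·0.09
Solving for rho_f: rho_f = 886.43/(9.81·0.09) = 1004 kg/m³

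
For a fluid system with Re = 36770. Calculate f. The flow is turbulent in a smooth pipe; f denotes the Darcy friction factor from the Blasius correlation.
Formula: f = \frac{0.316}{Re^{0.25}}
f = 0.316/36770^0.25 = 0.02282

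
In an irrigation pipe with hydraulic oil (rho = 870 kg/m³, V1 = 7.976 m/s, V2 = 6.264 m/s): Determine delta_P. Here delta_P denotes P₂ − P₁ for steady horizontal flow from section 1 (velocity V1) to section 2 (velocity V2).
Formula: \Delta P = \frac{1}{2} \rho (V_1^2 - V_2^2)
delta_P = 0.5·870·(7.976² − 6.264²)/1000 = 10.6 kPa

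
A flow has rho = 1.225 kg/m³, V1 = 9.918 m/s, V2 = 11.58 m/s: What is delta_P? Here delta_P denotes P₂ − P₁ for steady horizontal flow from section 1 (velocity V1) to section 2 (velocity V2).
Formula: \Delta P = \frac{1}{2} \rho (V_1^2 - V_2^2)
delta_P = 0.5·1.225·(9.918² − 11.58²)/1000 = -0.02188 kPa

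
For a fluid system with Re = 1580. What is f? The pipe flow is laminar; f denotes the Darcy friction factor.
Formula: f = \frac{64}{Re}
f = 64/1580 = 0.04051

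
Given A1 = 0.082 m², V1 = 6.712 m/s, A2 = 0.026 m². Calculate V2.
Formula: V_2 = \frac{A_1 V_1}{A_2}
V2 = 0.082·6.712/0.026 = 21.17 m/s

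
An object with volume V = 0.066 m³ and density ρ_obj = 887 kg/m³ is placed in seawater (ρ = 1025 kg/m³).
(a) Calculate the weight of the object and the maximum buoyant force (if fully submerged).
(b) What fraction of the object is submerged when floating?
(a) W=rho_obj*g*V=887*9.81*0.066=574.3 N; F_B(max)=rho*g*V=1025*9.81*0.066=663.6 N
(b) Floating fraction=rho_obj/rho=887/1025=0.865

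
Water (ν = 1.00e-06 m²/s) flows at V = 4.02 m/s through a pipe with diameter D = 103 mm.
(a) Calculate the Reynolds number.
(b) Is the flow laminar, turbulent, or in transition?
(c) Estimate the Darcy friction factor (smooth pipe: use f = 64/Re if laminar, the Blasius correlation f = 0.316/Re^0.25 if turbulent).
(a) Re = V·D/ν = 4.02·0.103/1.00e-06 = 414060
(b) Flow regime: turbulent (Re > 4000)
(c) Friction factor: f = 0.316/Re^0.25 = 0.316/414060^0.25 = 0.01246 (Blasius is strictly valid for Re ≲ 1e5; used here as the smooth-pipe estimate the problem specifies)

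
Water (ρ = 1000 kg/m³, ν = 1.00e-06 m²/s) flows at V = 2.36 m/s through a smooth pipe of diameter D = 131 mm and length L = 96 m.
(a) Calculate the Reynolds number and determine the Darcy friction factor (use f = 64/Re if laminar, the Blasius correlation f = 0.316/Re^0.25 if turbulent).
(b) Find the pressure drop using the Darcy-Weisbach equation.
(a) Re = V·D/ν = 2.36·0.131/1.00e-06 = 309160 → turbulent (Re > 4000); f = 0.316/Re^0.25 = 0.316/309160^0.25 = 0.013401 (Blasius is strictly valid for Re ≲ 1e5; used here as the smooth-pipe estimate the problem specifies)
(b) Darcy-Weisbach: ΔP = f·(L/D)·½ρV²/1000 = 0.013401·(96/0.131)·½·1000·2.36²/1000 = 27.35 kPa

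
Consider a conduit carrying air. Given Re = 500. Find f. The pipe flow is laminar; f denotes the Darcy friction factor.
Formula: f = \frac{64}{Re}
f = 64/500 = 0.128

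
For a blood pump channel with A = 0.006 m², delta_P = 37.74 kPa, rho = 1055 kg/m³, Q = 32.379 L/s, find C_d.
Formula: Q = C_d A \sqrt{\frac{2 \Delta P}{\rho}}
Substituting knowns: 32.379 = C_d·0.006·√(2·(37.74·1000)/1055)·1000
Solving for C_d: C_d = (32.379/1000)/(0.006·√(2·(37.74·1000)/1055)) = 0.638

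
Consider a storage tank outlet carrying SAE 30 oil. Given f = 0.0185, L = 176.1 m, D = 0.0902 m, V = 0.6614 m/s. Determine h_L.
Formula: h_L = f \frac{L}{D} \frac{V^2}{2g}
h_L = 0.0185·(176.1/0.0902)·0.6614²/(2·9.81) = 0.8053 m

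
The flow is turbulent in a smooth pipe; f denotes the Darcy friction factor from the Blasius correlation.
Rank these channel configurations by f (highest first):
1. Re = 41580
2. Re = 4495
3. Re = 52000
Case 1: f = 0.02213
Case 2: f = 0.03859
Case 3: f = 0.02093
Ranking (highest first): 2, 1, 3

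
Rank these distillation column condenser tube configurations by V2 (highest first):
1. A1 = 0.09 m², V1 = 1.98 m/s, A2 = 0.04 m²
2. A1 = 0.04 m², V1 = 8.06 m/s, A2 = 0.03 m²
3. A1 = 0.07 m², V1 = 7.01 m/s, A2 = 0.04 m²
Case 1: V2 = 4.455 m/s
Case 2: V2 = 10.75 m/s
Case 3: V2 = 12.27 m/s
Ranking (highest first): 3, 2, 1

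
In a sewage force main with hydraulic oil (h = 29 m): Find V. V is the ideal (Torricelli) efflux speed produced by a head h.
Formula: V = \sqrt{2 g h}
V = √(2·9.81·29) = 23.85 m/s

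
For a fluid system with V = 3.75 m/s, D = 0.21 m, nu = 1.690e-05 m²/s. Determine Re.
Formula: Re = \frac{V D}{\nu}
Re = 3.75·0.21/1.690e-05 = 46598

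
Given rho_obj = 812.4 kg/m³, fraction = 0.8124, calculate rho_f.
Formula: f_{sub} = \frac{\rho_{obj}}{\rho_f}
Substituting knowns: 0.8124 = 812.4/rho_f
Solving for rho_f: rho_f = 812.4/0.8124 = 1000 kg/m³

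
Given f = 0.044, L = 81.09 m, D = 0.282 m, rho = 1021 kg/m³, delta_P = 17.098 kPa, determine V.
Formula: \Delta P = f \frac{L}{D} \frac{\rho V^2}{2}
Substituting knowns: 17.098 = 0.044·(81.09/0.282)·0.5·1021·V²/1000
Solving for V: V = √((17.098·1000)/(0.044·(81.09/0.282)·0.5·1021)) = 1.627 m/s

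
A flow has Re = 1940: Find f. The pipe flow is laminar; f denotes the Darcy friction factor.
Formula: f = \frac{64}{Re}
f = 64/1940 = 0.03299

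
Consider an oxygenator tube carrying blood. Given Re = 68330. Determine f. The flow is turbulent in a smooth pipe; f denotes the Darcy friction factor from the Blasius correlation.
Formula: f = \frac{0.316}{Re^{0.25}}
f = 0.316/68330^0.25 = 0.01954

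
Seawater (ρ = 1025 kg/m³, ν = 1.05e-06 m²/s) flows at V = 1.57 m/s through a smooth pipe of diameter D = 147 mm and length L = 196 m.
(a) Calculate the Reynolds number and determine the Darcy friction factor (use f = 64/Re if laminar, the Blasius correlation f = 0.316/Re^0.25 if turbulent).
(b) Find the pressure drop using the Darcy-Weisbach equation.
(a) Re = V·D/ν = 1.57·0.147/1.05e-06 = 219800 → turbulent (Re > 4000); f = 0.316/Re^0.25 = 0.316/219800^0.25 = 0.014594 (Blasius is strictly valid for Re ≲ 1e5; used here as the smooth-pipe estimate the problem specifies)
(b) Darcy-Weisbach: ΔP = f·(L/D)·½ρV²/1000 = 0.014594·(196/0.147)·½·1025·1.57²/1000 = 24.58 kPa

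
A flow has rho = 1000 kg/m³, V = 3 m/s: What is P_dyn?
Formula: P_{dyn} = \frac{1}{2} \rho V^2
P_dyn = 0.5·1000·3²/1000 = 4.5 kPa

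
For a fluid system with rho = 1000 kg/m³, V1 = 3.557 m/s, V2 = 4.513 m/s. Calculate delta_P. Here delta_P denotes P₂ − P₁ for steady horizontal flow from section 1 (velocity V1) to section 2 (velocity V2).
Formula: \Delta P = \frac{1}{2} \rho (V_1^2 - V_2^2)
delta_P = 0.5·1000·(3.557² − 4.513²)/1000 = -3.857 kPa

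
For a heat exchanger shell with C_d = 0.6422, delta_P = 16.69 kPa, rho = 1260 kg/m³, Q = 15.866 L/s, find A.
Formula: Q = C_d A \sqrt{\frac{2 \Delta P}{\rho}}
Substituting knowns: 15.866 = 0.6422·A·√(2·(16.69·1000)/1260)·1000
Solving for A: A = (15.866/1000)/(0.6422·√(2·(16.69·1000)/1260)) = 0.0048 m²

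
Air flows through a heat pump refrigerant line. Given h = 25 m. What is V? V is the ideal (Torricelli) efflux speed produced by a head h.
Formula: V = \sqrt{2 g h}
V = √(2·9.81·25) = 22.15 m/s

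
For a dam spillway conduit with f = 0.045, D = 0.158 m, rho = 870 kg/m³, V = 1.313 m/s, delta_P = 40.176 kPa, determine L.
Formula: \Delta P = f \frac{L}{D} \frac{\rho V^2}{2}
Substituting knowns: 40.176 = 0.045·(L/0.158)·0.5·870·1.313²/1000
Solving for L: L = (40.176·1000)·0.158/(0.045·0.5·870·1.313²) = 188.1 m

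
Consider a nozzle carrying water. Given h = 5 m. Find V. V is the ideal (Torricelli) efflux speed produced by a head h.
Formula: V = \sqrt{2 g h}
V = √(2·9.81·5) = 9.905 m/s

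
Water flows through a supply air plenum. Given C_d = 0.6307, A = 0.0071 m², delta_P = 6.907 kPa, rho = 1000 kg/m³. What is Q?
Formula: Q = C_d A \sqrt{\frac{2 \Delta P}{\rho}}
Q = 0.6307·0.0071·√(2·(6.907·1000)/1000)·1000 = 16.64 L/s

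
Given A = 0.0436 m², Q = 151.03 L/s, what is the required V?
Formula: Q = A V
Substituting knowns: 151.03 = 0.0436·V·1000
Solving for V: V = (151.03/1000)/0.0436 = 3.464 m/s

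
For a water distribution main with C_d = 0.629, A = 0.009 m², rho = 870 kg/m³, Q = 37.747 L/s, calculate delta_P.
Formula: Q = C_d A \sqrt{\frac{2 \Delta P}{\rho}}
Substituting knowns: 37.747 = 0.629·0.009·√(2·(delta_P·1000)/870)·1000
Solving for delta_P: delta_P = ((37.747/1000)/(0.629·0.009))²·870/2/1000 = 19.34 kPa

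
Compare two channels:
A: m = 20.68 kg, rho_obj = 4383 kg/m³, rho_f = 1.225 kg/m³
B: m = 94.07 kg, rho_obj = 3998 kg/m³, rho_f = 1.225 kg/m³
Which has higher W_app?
W_app(A) = 202.8 N, W_app(B) = 922.5 N. Answer: B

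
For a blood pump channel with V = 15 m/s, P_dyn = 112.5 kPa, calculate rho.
Formula: P_{dyn} = \frac{1}{2} \rho V^2
Substituting knowns: 112.5 = 0.5·rho·15²/1000
Solving for rho: rho = 2·(112.5·1000)/15² = 1000 kg/m³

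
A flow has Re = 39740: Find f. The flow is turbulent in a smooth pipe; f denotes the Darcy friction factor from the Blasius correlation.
Formula: f = \frac{0.316}{Re^{0.25}}
f = 0.316/39740^0.25 = 0.02238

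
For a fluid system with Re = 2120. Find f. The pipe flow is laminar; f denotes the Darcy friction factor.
Formula: f = \frac{64}{Re}
f = 64/2120 = 0.03019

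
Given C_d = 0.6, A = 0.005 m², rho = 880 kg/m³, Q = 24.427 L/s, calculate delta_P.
Formula: Q = C_d A \sqrt{\frac{2 \Delta P}{\rho}}
Substituting knowns: 24.427 = 0.6·0.005·√(2·(delta_P·1000)/880)·1000
Solving for delta_P: delta_P = ((24.427/1000)/(0.6·0.005))²·880/2/1000 = 29.17 kPa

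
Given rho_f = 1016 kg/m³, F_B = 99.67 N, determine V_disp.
Formula: F_B = \rho_f g V_{disp}
Substituting knowns: 99.67 = 1016·9.81·V_disp
Solving for V_disp: V_disp = 99.67/(1016·9.81) = 0.01 m³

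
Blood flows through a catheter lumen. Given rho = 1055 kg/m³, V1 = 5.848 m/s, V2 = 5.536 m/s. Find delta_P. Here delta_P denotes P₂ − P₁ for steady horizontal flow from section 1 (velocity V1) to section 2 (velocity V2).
Formula: \Delta P = \frac{1}{2} \rho (V_1^2 - V_2^2)
delta_P = 0.5·1055·(5.848² − 5.536²)/1000 = 1.874 kPa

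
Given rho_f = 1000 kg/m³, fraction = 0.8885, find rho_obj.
Formula: f_{sub} = \frac{\rho_{obj}}{\rho_f}
Substituting knowns: 0.8885 = rho_obj/1000
Solving for rho_obj: rho_obj = 0.8885·1000 = 888.5 kg/m³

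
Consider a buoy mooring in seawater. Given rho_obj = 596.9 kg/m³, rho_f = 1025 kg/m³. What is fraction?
Formula: f_{sub} = \frac{\rho_{obj}}{\rho_f}
fraction = 596.9/1025 = 0.5823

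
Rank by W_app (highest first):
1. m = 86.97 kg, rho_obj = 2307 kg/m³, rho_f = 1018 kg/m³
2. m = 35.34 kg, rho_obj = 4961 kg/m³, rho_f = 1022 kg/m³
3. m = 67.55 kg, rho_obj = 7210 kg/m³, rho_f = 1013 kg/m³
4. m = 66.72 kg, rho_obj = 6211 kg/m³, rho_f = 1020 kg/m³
Case 1: W_app = 476.7 N
Case 2: W_app = 275.3 N
Case 3: W_app = 569.6 N
Case 4: W_app = 547 N
Ranking (highest first): 3, 4, 1, 2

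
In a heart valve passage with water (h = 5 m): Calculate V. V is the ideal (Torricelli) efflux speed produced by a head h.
Formula: V = \sqrt{2 g h}
V = √(2·9.81·5) = 9.905 m/s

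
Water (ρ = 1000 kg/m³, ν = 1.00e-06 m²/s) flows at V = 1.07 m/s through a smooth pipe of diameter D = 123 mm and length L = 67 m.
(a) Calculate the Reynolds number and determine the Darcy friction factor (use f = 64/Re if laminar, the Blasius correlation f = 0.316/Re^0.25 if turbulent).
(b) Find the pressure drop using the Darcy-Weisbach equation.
(a) Re = V·D/ν = 1.07·0.123/1.00e-06 = 131610 → turbulent (Re > 4000); f = 0.316/Re^0.25 = 0.316/131610^0.25 = 0.016591 (Blasius is strictly valid for Re ≲ 1e5; used here as the smooth-pipe estimate the problem specifies)
(b) Darcy-Weisbach: ΔP = f·(L/D)·½ρV²/1000 = 0.016591·(67/0.123)·½·1000·1.07²/1000 = 5.173 kPa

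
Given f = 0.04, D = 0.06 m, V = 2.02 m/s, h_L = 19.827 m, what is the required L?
Formula: h_L = f \frac{L}{D} \frac{V^2}{2g}
Substituting knowns: 19.827 = 0.04·(L/0.06)·2.02²/(2·9.81)
Solving for L: L = 19.827·2·9.81·0.06/(0.04·2.02²) = 143 m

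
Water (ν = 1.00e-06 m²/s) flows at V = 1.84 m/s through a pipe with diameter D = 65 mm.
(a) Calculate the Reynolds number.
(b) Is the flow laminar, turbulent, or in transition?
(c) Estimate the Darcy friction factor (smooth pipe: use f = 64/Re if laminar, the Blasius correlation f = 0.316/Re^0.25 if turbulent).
(a) Re = V·D/ν = 1.84·0.065/1.00e-06 = 119600
(b) Flow regime: turbulent (Re > 4000)
(c) Friction factor: f = 0.316/Re^0.25 = 0.316/119600^0.25 = 0.01699 (Blasius is strictly valid for Re ≲ 1e5; used here as the smooth-pipe estimate the problem specifies)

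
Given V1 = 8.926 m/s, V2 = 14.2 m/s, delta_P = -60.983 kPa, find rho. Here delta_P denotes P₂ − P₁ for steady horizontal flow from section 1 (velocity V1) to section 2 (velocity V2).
Formula: \Delta P = \frac{1}{2} \rho (V_1^2 - V_2^2)
Substituting knowns: -60.983 = 0.5·rho·(8.926² − 14.2²)/1000
Solving for rho: rho = 2·(-60.983·1000)/(8.926² − 14.2²) = 1000 kg/m³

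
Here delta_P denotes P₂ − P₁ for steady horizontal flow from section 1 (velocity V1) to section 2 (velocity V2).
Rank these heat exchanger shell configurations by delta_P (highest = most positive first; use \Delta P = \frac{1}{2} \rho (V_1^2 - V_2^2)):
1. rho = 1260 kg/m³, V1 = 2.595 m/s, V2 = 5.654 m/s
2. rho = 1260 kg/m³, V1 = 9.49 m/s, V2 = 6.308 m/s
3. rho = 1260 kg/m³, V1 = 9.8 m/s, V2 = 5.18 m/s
Case 1: delta_P = -15.9 kPa
Case 2: delta_P = 31.67 kPa
Case 3: delta_P = 43.6 kPa
Ranking (highest first): 3, 2, 1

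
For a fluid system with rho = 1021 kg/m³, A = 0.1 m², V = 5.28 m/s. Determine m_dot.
Formula: \dot{m} = \rho A V
m_dot = 1021·0.1·5.28 = 539.1 kg/s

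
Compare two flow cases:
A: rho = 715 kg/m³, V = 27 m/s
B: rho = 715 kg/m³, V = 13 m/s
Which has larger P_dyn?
P_dyn(A) = 260.6 kPa, P_dyn(B) = 60.42 kPa. Answer: A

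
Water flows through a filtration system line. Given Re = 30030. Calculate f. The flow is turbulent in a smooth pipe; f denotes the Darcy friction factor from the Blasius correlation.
Formula: f = \frac{0.316}{Re^{0.25}}
f = 0.316/30030^0.25 = 0.024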